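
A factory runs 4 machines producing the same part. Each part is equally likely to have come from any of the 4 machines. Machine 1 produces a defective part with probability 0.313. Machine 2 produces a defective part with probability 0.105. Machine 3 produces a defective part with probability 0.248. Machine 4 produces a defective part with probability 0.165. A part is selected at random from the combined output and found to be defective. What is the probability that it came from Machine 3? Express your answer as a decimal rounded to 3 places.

Tabulate prior·likelihood by source: [1] prior 0.25, lik 0.313, product 0.07825; [2] prior 0.25, lik 0.105, product 0.02625; [3] prior 0.25, lik 0.248, product 0.06200; [4] prior 0.25, lik 0.165, product 0.04125.
Normalizing constant = 0.20775; the posterior for Machine 3 is its product over the sum, 0.06200/0.20775 = 0.298.

Posterior probability ≈ 0.298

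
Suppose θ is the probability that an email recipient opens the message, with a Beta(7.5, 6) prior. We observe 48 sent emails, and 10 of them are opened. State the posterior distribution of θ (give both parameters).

The binomial likelihood is conjugate to the Beta prior: with 10 successes and 38 failures, the posterior is Beta(7.5+10, 6+38) = Beta(17.5, 44).

Posterior: Beta(17.5, 44)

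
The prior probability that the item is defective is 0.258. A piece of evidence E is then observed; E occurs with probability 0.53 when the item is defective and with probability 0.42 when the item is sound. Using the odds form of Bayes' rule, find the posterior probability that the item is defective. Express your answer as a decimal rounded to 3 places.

Prior odds = 0.258/(1−0.258) = 0.34771. In log-odds, ln(0.34771) = -1.0564.
Add log likelihood ratio: ln(1.2619) = 0.23262.
Posterior log-odds = -0.82377, so posterior odds = exp(-0.82377) = 0.43878. Converting, P(H|E) = 0.43878/1.4388 = 0.305.

Posterior probability ≈ 0.305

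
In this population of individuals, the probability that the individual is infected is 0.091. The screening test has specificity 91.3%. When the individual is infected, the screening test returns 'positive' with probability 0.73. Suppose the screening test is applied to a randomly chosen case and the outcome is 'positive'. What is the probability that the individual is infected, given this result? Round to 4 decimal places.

P(H | E) ≈ 0.4565

Let H be the event that the individual is infected. P(H) = 0.091, so P(¬H) = 0.909. With E the 'positive' result, P(E|H) = 0.73 and P(E|¬H) = 0.087.
P(E) = 0.73·0.091 + 0.087·0.909 = 0.066430 + 0.079083 = 0.14551.
By Bayes' theorem, P(H|E) = 0.066430 / 0.14551 = 0.4565.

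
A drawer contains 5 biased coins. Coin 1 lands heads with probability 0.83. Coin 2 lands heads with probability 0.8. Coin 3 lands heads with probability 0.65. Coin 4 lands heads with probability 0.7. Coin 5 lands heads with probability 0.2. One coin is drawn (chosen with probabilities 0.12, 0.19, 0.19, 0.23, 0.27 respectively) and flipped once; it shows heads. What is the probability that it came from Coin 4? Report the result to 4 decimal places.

Posterior probability ≈ 0.2728

P(heads|C1) = 0.83; P(heads|C2) = 0.8; P(heads|C3) = 0.65; P(heads|C4) = 0.7; P(heads|C5) = 0.2.
Prior × likelihood for each source: 0.12·0.83=0.09960, 0.19·0.8=0.1520, 0.19·0.65=0.1235, 0.23·0.7=0.1610, 0.27·0.2=0.05400. Summing gives P(heads) = 0.59010.
P(Coin 4 | heads) = 0.1610 / 0.59010 = 0.2728.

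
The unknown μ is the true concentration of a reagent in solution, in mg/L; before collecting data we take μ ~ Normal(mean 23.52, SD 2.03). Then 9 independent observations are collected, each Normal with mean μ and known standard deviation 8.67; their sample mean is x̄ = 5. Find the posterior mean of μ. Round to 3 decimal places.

With known σ, the Normal prior is conjugate. Weight on the data is w = (n/σ²)/(n/σ² + 1/τ₀²) = 0.119730/(0.119730+0.242665) = 0.33039.
Posterior mean = w·x̄ + (1−w)·μ₀ = 0.33039·5 + 0.66961·23.52 = 17.401.

Posterior mean ≈ 17.401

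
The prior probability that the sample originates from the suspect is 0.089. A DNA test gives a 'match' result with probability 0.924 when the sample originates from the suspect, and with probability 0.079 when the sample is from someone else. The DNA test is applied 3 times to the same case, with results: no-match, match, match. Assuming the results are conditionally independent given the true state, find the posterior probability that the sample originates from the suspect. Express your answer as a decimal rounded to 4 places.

With H the event that the sample originates from the suspect, the joint likelihood of the observed sequence is P(data|H) = 0.076·0.924·0.924 = 0.064887 and P(data|¬H) = 0.921·0.079·0.079 = 0.0057480.
Bayes: P(H|data) = 0.089·0.064887 / (0.089·0.064887 + 0.911·0.0057480) = 0.0057749/0.011011 = 0.5245.

Posterior P(H) ≈ 0.5245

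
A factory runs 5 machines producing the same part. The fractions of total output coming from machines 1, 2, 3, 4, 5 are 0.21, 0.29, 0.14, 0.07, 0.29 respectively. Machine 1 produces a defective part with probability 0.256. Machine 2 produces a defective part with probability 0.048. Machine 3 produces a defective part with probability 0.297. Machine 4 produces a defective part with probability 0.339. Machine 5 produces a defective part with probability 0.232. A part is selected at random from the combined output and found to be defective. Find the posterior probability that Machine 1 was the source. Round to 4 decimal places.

P(defective|M1) = 0.256; P(defective|M2) = 0.048; P(defective|M3) = 0.297; P(defective|M4) = 0.339; P(defective|M5) = 0.232.
Prior × likelihood for each source: 0.21·0.256=0.05376, 0.29·0.048=0.01392, 0.14·0.297=0.04158, 0.07·0.339=0.02373, 0.29·0.232=0.06728. Summing gives P(defective) = 0.20027.
P(Machine 1 | defective) = 0.05376 / 0.20027 = 0.2684.

Posterior probability ≈ 0.2684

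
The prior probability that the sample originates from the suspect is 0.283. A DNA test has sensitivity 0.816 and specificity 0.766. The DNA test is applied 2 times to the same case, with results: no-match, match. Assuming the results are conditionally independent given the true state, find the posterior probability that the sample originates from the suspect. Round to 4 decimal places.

Posterior P(H) ≈ 0.2485

With H the event that the sample originates from the suspect, the joint likelihood of the observed sequence is P(data|H) = 0.184·0.816 = 0.15014 and P(data|¬H) = 0.766·0.234 = 0.17924.
Bayes: P(H|data) = 0.283·0.15014 / (0.283·0.15014 + 0.717·0.17924) = 0.042491/0.17101 = 0.2485.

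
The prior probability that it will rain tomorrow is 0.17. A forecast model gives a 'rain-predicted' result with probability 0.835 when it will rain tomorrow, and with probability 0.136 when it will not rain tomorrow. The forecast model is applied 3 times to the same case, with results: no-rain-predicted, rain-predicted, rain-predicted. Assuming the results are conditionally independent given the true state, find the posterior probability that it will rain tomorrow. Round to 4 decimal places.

Let H be the event that it will rain tomorrow; start with P(H) = 0.17. P('rain-predicted'|H) = 0.835, P('rain-predicted'|¬H) = 0.136.
Update on result 1 ('no-rain-predicted'): P(H) ← 0.165·0.1700 / (0.165·0.1700 + 0.864·0.8300) = 0.028050/0.74517 = 0.0376.
Update on result 2 ('rain-predicted'): P(H) ← 0.835·0.0376 / (0.835·0.0376 + 0.136·0.9624) = 0.031431/0.16231 = 0.1936.
Update on result 3 ('rain-predicted'): P(H) ← 0.835·0.1936 / (0.835·0.1936 + 0.136·0.8064) = 0.16170/0.27136 = 0.5959.

Posterior P(H) ≈ 0.5959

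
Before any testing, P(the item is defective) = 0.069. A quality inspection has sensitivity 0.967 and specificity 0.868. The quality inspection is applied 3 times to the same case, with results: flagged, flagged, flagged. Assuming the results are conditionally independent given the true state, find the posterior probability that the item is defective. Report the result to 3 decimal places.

With H the event that the item is defective, the joint likelihood of the observed sequence is P(data|H) = 0.967·0.967·0.967 = 0.90423 and P(data|¬H) = 0.132·0.132·0.132 = 0.0023000.
Bayes: P(H|data) = 0.069·0.90423 / (0.069·0.90423 + 0.931·0.0023000) = 0.062392/0.064533 = 0.9668.

Posterior P(H) ≈ 0.967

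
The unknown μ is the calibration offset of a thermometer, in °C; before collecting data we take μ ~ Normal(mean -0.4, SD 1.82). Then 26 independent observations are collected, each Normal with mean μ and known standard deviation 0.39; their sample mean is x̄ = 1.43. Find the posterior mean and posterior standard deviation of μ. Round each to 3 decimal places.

With known σ, the Normal prior is conjugate. Weight on the data is w = (n/σ²)/(n/σ² + 1/τ₀²) = 170.940/(170.940+0.301896) = 0.99824.
Posterior mean = w·x̄ + (1−w)·μ₀ = 0.99824·1.43 + 0.0017630·-0.4 = 1.427. Posterior variance = 1/(170.940+0.301896) = 0.00583969, so SD = 0.076.

Posterior mean ≈ 1.427; posterior SD ≈ 0.076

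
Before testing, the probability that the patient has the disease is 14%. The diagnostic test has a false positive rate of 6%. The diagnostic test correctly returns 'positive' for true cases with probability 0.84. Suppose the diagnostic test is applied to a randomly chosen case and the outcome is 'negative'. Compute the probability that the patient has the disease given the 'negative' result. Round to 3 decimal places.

Write H for 'the patient has the disease'. Prior odds H:¬H = 0.14/0.86 = 0.16279. For the 'negative' outcome, the likelihood ratio is 0.16/0.94 = 0.17021.
Posterior odds = 0.16279 × 0.17021 = 0.027709, so P(H|E) = 0.027709/(1+0.027709) = 0.027.

P(H | E) ≈ 0.027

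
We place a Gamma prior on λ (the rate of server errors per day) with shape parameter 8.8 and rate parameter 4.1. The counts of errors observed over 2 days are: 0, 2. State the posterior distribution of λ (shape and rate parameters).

Total count ∑xᵢ = 2 over n = 2 days.
Gamma is conjugate to the Poisson likelihood: posterior is Gamma(shape = 8.8+2 = 10.8, rate = 4.1+2 = 6.1).

Posterior: Gamma(shape=10.8, rate=6.1)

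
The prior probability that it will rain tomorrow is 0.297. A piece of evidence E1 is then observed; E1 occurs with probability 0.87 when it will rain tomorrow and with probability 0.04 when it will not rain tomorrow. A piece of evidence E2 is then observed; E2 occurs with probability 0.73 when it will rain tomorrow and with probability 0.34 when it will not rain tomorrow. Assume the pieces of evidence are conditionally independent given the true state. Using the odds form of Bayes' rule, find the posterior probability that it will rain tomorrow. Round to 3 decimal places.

Prior odds = 0.297/(1−0.297) = 0.42248. In log-odds, ln(0.42248) = -0.86162.
Add log likelihood ratios: ln(21.750) + ln(2.1471) = 3.8437.
Posterior log-odds = 2.9821, so posterior odds = exp(2.9821) = 19.729. Converting, P(H|E) = 19.729/20.729 = 0.952.

Posterior probability ≈ 0.952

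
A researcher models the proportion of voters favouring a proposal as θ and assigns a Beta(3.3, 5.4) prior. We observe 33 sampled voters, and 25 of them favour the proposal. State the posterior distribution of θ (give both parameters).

The binomial likelihood is conjugate to the Beta prior: with 25 successes and 8 failures, the posterior is Beta(3.3+25, 5.4+8) = Beta(28.3, 13.4).

Posterior: Beta(28.3, 13.4)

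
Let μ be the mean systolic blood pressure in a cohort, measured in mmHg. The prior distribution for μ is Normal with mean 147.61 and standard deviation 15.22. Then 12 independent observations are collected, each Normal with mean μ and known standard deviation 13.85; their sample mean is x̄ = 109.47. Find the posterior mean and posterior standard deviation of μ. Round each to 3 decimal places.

With known σ, the Normal prior is conjugate. Weight on the data is w = (n/σ²)/(n/σ² + 1/τ₀²) = 0.0625578/(0.0625578+0.00431689) = 0.93545.
Posterior mean = w·x̄ + (1−w)·μ₀ = 0.93545·109.47 + 0.064552·147.61 = 111.932. Posterior variance = 1/(0.0625578+0.00431689) = 14.9533, so SD = 3.867.

Posterior mean ≈ 111.932; posterior SD ≈ 3.867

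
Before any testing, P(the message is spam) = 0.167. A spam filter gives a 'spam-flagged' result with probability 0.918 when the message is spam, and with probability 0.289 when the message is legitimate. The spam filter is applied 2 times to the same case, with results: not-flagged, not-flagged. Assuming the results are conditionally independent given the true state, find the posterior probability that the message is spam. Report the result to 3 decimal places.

Posterior P(H) ≈ 0.003

Let H be the event that the message is spam; start with P(H) = 0.167. P('spam-flagged'|H) = 0.918, P('spam-flagged'|¬H) = 0.289.
Update on result 1 ('not-flagged'): P(H) ← 0.082·0.1670 / (0.082·0.1670 + 0.711·0.8330) = 0.013694/0.60596 = 0.0226.
Update on result 2 ('not-flagged'): P(H) ← 0.082·0.0226 / (0.082·0.0226 + 0.711·0.9774) = 0.0018531/0.69679 = 0.0027.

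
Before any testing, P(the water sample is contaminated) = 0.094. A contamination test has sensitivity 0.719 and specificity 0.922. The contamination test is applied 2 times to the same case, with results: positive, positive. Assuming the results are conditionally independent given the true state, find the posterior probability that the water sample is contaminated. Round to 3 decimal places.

Posterior P(H) ≈ 0.898

With H the event that the water sample is contaminated, the joint likelihood of the observed sequence is P(data|H) = 0.719·0.719 = 0.51696 and P(data|¬H) = 0.078·0.078 = 0.0060840.
Bayes: P(H|data) = 0.094·0.51696 / (0.094·0.51696 + 0.906·0.0060840) = 0.048594/0.054106 = 0.8981.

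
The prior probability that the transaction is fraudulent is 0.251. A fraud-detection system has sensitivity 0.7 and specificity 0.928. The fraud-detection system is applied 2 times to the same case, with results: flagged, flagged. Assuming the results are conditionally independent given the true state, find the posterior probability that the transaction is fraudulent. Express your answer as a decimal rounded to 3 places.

Let H be the event that the transaction is fraudulent; start with P(H) = 0.251. P('flagged'|H) = 0.7, P('flagged'|¬H) = 0.072.
Update on result 1 ('flagged'): P(H) ← 0.7·0.2510 / (0.7·0.2510 + 0.072·0.7490) = 0.17570/0.22963 = 0.7652.
Update on result 2 ('flagged'): P(H) ← 0.7·0.7652 / (0.7·0.7652 + 0.072·0.2348) = 0.53561/0.55251 = 0.9694.

Posterior P(H) ≈ 0.969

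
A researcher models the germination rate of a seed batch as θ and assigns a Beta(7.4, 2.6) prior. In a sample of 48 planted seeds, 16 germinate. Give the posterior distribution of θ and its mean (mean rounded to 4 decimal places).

Observing 16 successes and 32 failures updates Beta(7.4, 2.6) by adding the success and failure counts to the two shape parameters: α = 7.4+16 = 23.4, β = 2.6+32 = 34.6.
Posterior mean = α/(α+β) = 23.4/58 = 0.4034.

Posterior: Beta(23.4, 34.6); mean ≈ 0.4034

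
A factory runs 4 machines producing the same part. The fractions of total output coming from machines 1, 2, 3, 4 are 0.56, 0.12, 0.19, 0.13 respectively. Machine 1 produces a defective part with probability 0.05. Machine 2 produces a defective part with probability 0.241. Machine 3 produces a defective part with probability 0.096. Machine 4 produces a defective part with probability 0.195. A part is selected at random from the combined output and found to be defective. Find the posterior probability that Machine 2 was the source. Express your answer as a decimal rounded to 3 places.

P(defective|M1) = 0.05; P(defective|M2) = 0.241; P(defective|M3) = 0.096; P(defective|M4) = 0.195.
Prior × likelihood for each source: 0.56·0.05=0.02800, 0.12·0.241=0.02892, 0.19·0.096=0.01824, 0.13·0.195=0.02535. Summing gives P(defective) = 0.10051.
P(Machine 2 | defective) = 0.02892 / 0.10051 = 0.288.

Posterior probability ≈ 0.288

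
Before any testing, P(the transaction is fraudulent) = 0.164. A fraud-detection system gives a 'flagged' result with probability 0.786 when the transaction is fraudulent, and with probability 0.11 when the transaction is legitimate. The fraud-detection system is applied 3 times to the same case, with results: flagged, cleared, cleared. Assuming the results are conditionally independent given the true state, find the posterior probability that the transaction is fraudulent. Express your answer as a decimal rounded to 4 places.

With H the event that the transaction is fraudulent, the joint likelihood of the observed sequence is P(data|H) = 0.786·0.214·0.214 = 0.035996 and P(data|¬H) = 0.11·0.89·0.89 = 0.087131.
Bayes: P(H|data) = 0.164·0.035996 / (0.164·0.035996 + 0.836·0.087131) = 0.0059033/0.078745 = 0.0750.

Posterior P(H) ≈ 0.0750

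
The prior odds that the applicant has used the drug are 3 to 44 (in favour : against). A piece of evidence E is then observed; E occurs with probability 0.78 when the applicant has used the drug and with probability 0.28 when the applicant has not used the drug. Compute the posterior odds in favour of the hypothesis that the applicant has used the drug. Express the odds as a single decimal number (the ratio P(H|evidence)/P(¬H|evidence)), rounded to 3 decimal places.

Posterior odds ≈ 0.190

Prior odds = 3/44 = 0.068182. In log-odds, ln(0.068182) = -2.6856.
Add log likelihood ratio: ln(2.7857) = 1.0245.
Posterior log-odds = -1.6611, so posterior odds = exp(-1.6611) = 0.18994.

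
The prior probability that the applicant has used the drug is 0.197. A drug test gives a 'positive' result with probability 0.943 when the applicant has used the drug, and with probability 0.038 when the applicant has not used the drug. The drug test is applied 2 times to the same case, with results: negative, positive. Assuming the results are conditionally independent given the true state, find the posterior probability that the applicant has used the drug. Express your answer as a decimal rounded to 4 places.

Posterior P(H) ≈ 0.2651

Let H be the event that the applicant has used the drug; start with P(H) = 0.197. P('positive'|H) = 0.943, P('positive'|¬H) = 0.038.
Update on result 1 ('negative'): P(H) ← 0.057·0.1970 / (0.057·0.1970 + 0.962·0.8030) = 0.011229/0.78371 = 0.0143.
Update on result 2 ('positive'): P(H) ← 0.943·0.0143 / (0.943·0.0143 + 0.038·0.9857) = 0.013511/0.050967 = 0.2651.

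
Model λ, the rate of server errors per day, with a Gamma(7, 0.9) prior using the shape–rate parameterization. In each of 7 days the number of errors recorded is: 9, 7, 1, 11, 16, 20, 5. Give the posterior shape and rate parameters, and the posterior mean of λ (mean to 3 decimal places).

Total count ∑xᵢ = 69 over n = 7 days.
Gamma is conjugate to the Poisson likelihood: posterior is Gamma(shape = 7+69 = 76, rate = 0.9+7 = 7.9).
E[λ | data] = 76/7.9 = 9.620.

Posterior: Gamma(shape=76, rate=7.9); mean ≈ 9.620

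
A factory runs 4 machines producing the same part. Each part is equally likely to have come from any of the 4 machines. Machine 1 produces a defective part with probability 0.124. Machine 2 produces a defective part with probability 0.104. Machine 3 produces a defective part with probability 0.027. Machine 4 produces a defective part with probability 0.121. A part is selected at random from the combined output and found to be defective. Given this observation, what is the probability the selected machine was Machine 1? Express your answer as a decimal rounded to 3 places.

P(defective|M1) = 0.124; P(defective|M2) = 0.104; P(defective|M3) = 0.027; P(defective|M4) = 0.121.
Prior × likelihood for each source: 0.25·0.124=0.03100, 0.25·0.104=0.02600, 0.25·0.027=0.006750, 0.25·0.121=0.03025. Summing gives P(defective) = 0.094000.
P(Machine 1 | defective) = 0.03100 / 0.094000 = 0.330.

Posterior probability ≈ 0.330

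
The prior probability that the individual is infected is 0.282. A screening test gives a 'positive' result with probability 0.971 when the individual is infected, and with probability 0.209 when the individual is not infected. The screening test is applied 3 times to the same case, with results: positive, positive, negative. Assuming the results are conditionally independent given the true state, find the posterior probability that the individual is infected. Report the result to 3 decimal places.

Posterior P(H) ≈ 0.237

With H the event that the individual is infected, the joint likelihood of the observed sequence is P(data|H) = 0.971·0.971·0.029 = 0.027342 and P(data|¬H) = 0.209·0.209·0.791 = 0.034552.
Bayes: P(H|data) = 0.282·0.027342 / (0.282·0.027342 + 0.718·0.034552) = 0.0077106/0.032519 = 0.2371.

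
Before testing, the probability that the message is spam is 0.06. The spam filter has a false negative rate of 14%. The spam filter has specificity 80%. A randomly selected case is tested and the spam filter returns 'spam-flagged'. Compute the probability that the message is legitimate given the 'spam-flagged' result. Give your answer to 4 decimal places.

P(¬H | E) ≈ 0.7846

Let H be the event that the message is spam. P(H) = 0.06, so P(¬H) = 0.94. With E the 'spam-flagged' result, P(E|H) = 0.86 and P(E|¬H) = 0.2.
P(E) = 0.86·0.06 + 0.2·0.94 = 0.051600 + 0.18800 = 0.23960.
By Bayes' theorem, P(H|E) = 0.051600 / 0.23960 = 0.2154. Hence P(¬H|E) = 1 − 0.2154 = 0.7846.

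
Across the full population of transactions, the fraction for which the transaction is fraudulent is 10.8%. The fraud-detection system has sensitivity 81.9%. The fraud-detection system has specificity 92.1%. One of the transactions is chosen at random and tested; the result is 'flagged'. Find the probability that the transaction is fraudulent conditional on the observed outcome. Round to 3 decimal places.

Let H be the event that the transaction is fraudulent. P(H) = 0.108, so P(¬H) = 0.892. With E the 'flagged' result, P(E|H) = 0.819 and P(E|¬H) = 0.079.
P(E) = 0.819·0.108 + 0.079·0.892 = 0.088452 + 0.070468 = 0.15892.
By Bayes' theorem, P(H|E) = 0.088452 / 0.15892 = 0.557.

P(H | E) ≈ 0.557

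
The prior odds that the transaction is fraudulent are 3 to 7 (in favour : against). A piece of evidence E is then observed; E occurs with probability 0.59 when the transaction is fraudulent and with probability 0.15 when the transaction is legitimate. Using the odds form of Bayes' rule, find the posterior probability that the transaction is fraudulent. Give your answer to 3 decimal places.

Posterior probability ≈ 0.628

Prior odds = 3/7 = 0.42857.
Likelihood ratio for E = 0.59/0.15 = 3.9333.
Posterior odds = prior odds × LR = 1.6857.
Posterior probability = odds/(1+odds) = 1.6857/2.6857 = 0.628.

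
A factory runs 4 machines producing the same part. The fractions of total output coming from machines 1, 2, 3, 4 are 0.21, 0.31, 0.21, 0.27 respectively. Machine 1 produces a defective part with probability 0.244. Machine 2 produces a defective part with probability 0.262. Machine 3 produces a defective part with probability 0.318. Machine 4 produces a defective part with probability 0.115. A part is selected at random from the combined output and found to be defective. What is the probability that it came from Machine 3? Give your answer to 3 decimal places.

Posterior probability ≈ 0.290

Tabulate prior·likelihood by source: [1] prior 0.21, lik 0.244, product 0.05124; [2] prior 0.31, lik 0.262, product 0.08122; [3] prior 0.21, lik 0.318, product 0.06678; [4] prior 0.27, lik 0.115, product 0.03105.
Normalizing constant = 0.23029; the posterior for Machine 3 is its product over the sum, 0.06678/0.23029 = 0.290.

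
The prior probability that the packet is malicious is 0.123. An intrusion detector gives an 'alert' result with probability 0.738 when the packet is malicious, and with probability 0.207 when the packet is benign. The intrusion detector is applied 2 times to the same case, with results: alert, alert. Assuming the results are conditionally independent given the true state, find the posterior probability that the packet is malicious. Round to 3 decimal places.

Let H be the event that the packet is malicious; start with P(H) = 0.123. P('alert'|H) = 0.738, P('alert'|¬H) = 0.207.
Update on result 1 ('alert'): P(H) ← 0.738·0.1230 / (0.738·0.1230 + 0.207·0.8770) = 0.090774/0.27231 = 0.3333.
Update on result 2 ('alert'): P(H) ← 0.738·0.3333 / (0.738·0.3333 + 0.207·0.6667) = 0.24601/0.38401 = 0.6406.

Posterior P(H) ≈ 0.641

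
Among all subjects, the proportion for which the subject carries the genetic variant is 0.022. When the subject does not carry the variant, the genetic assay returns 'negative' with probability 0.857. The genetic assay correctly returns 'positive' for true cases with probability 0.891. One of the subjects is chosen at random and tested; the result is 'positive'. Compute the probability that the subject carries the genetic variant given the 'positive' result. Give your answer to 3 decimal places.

P(H | E) ≈ 0.123

Write H for 'the subject carries the genetic variant'. Prior odds H:¬H = 0.022/0.978 = 0.022495. For the 'positive' outcome, the likelihood ratio is 0.891/0.143 = 6.2308.
Posterior odds = 0.022495 × 6.2308 = 0.14016, so P(H|E) = 0.14016/(1+0.14016) = 0.123.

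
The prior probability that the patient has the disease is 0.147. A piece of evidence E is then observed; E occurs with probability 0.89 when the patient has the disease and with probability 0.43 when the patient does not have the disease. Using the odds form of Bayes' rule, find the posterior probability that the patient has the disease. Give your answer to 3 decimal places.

Prior odds = 0.147/(1−0.147) = 0.17233.
Likelihood ratio for E = 0.89/0.43 = 2.0698.
Posterior odds = prior odds × LR = 0.35669.
Posterior probability = odds/(1+odds) = 0.35669/1.3567 = 0.263.

Posterior probability ≈ 0.263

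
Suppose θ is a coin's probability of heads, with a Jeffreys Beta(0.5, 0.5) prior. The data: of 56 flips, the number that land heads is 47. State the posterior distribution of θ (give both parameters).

Posterior: Beta(47.5, 9.5)

Observing 47 successes and 9 failures updates Beta(0.5, 0.5) by adding the success and failure counts to the two shape parameters: α = 0.5+47 = 47.5, β = 0.5+9 = 9.5.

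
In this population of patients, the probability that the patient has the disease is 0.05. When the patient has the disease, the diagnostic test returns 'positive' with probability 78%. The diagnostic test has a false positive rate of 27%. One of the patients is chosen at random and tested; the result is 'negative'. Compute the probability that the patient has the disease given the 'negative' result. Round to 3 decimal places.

Let H be the event that the patient has the disease. P(H) = 0.05, so P(¬H) = 0.95. With E the 'negative' result, P(E|H) = 0.22 and P(E|¬H) = 0.73.
P(E) = 0.22·0.05 + 0.73·0.95 = 0.011000 + 0.69350 = 0.70450.
By Bayes' theorem, P(H|E) = 0.011000 / 0.70450 = 0.016.

P(H | E) ≈ 0.016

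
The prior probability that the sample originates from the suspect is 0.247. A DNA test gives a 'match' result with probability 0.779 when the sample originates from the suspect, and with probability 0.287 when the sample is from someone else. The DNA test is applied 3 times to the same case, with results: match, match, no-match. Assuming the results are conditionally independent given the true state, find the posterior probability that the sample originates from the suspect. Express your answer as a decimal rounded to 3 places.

Posterior P(H) ≈ 0.428

With H the event that the sample originates from the suspect, the joint likelihood of the observed sequence is P(data|H) = 0.779·0.779·0.221 = 0.13411 and P(data|¬H) = 0.287·0.287·0.713 = 0.058729.
Bayes: P(H|data) = 0.247·0.13411 / (0.247·0.13411 + 0.753·0.058729) = 0.033126/0.077349 = 0.4283.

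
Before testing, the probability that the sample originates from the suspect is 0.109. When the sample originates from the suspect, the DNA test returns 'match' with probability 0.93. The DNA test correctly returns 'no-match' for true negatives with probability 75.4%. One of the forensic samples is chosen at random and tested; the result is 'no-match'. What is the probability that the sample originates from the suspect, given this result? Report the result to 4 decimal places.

P(H | E) ≈ 0.0112

Write H for 'the sample originates from the suspect'. Prior odds H:¬H = 0.109/0.891 = 0.12233. For the 'no-match' outcome, the likelihood ratio is 0.07/0.754 = 0.092838.
Posterior odds = 0.12233 × 0.092838 = 0.011357, so P(H|E) = 0.011357/(1+0.011357) = 0.0112.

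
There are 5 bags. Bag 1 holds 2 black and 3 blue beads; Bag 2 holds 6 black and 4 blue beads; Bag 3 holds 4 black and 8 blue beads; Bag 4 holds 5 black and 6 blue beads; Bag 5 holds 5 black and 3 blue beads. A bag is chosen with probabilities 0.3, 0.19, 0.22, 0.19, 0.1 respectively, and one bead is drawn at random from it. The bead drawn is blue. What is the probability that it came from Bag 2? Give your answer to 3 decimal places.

Posterior probability ≈ 0.140

Tabulate prior·likelihood by source: [1] prior 0.3, lik 0.6, product 0.1800; [2] prior 0.19, lik 0.4, product 0.07600; [3] prior 0.22, lik 0.6667, product 0.1467; [4] prior 0.19, lik 0.5455, product 0.1036; [5] prior 0.1, lik 0.375, product 0.03750.
Normalizing constant = 0.54380; the posterior for Bag 2 is its product over the sum, 0.07600/0.54380 = 0.140.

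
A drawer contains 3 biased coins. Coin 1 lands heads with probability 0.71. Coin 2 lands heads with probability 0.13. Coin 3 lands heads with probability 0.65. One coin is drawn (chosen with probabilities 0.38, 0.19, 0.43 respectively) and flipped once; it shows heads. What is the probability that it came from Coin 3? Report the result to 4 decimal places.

Tabulate prior·likelihood by source: [1] prior 0.38, lik 0.71, product 0.2698; [2] prior 0.19, lik 0.13, product 0.02470; [3] prior 0.43, lik 0.65, product 0.2795.
Normalizing constant = 0.57400; the posterior for Coin 3 is its product over the sum, 0.2795/0.57400 = 0.4869.

Posterior probability ≈ 0.4869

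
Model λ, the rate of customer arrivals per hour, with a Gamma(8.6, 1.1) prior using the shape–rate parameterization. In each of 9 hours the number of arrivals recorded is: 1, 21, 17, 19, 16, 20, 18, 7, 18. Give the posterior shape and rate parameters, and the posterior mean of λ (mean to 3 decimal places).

Posterior: Gamma(shape=145.6, rate=10.1); mean ≈ 14.416

Total count ∑xᵢ = 137 over n = 9 hours.
Gamma is conjugate to the Poisson likelihood: posterior is Gamma(shape = 8.6+137 = 145.6, rate = 1.1+9 = 10.1).
E[λ | data] = 145.6/10.1 = 14.416.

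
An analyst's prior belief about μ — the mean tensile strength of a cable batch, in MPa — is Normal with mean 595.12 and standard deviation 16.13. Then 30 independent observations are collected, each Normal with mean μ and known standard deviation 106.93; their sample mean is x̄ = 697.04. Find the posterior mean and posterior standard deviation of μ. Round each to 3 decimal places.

With known σ, the Normal prior is conjugate. Weight on the data is w = (n/σ²)/(n/σ² + 1/τ₀²) = 0.00262375/(0.00262375+0.00384354) = 0.40570.
Posterior mean = w·x̄ + (1−w)·μ₀ = 0.40570·697.04 + 0.59430·595.12 = 636.468. Posterior variance = 1/(0.00262375+0.00384354) = 154.624, so SD = 12.435.

Posterior mean ≈ 636.468; posterior SD ≈ 12.435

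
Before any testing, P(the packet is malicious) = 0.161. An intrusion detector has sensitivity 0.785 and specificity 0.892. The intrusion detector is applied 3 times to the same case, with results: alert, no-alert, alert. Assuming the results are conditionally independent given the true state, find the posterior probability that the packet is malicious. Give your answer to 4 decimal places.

Posterior P(H) ≈ 0.7096

Let H be the event that the packet is malicious; start with P(H) = 0.161. P('alert'|H) = 0.785, P('alert'|¬H) = 0.108.
Update on result 1 ('alert'): P(H) ← 0.785·0.1610 / (0.785·0.1610 + 0.108·0.8390) = 0.12638/0.21700 = 0.5824.
Update on result 2 ('no-alert'): P(H) ← 0.215·0.5824 / (0.215·0.5824 + 0.892·0.4176) = 0.12522/0.49770 = 0.2516.
Update on result 3 ('alert'): P(H) ← 0.785·0.2516 / (0.785·0.2516 + 0.108·0.7484) = 0.19751/0.27834 = 0.7096.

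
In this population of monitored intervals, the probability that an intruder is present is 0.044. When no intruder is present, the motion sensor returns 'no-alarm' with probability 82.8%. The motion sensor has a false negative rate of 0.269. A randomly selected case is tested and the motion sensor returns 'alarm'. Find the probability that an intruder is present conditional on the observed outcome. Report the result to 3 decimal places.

Write H for 'an intruder is present'. Prior odds H:¬H = 0.044/0.956 = 0.046025. For the 'alarm' outcome, the likelihood ratio is 0.731/0.172 = 4.2500.
Posterior odds = 0.046025 × 4.2500 = 0.19561, so P(H|E) = 0.19561/(1+0.19561) = 0.164.

P(H | E) ≈ 0.164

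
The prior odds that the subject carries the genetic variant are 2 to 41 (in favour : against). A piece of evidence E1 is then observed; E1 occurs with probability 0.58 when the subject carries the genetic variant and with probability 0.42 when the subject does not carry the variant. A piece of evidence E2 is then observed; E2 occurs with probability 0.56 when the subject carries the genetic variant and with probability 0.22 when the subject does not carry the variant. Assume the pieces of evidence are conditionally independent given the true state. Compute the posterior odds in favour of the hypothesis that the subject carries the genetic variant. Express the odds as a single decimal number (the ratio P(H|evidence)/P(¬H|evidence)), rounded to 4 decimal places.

Posterior odds ≈ 0.1715

Prior odds = 2/41 = 0.048780.
Likelihood ratio for E1 = 0.58/0.42 = 1.3810.
Likelihood ratio for E2 = 0.56/0.22 = 2.5455.
Posterior odds = prior odds × LR₁ × LR₂ = 0.17147.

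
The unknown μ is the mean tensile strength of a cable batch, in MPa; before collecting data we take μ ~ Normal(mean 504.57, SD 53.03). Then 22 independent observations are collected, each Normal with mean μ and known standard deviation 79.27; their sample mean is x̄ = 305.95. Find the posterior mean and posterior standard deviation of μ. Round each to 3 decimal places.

Prior precision 1/τ₀² = 1/53.03² = 0.00035560; data precision n/σ² = 22/79.27² = 0.00350110.
Posterior precision = 0.00035560 + 0.00350110 = 0.00385670, giving posterior SD = 1/√0.00385670 = 16.102.
Posterior mean = (0.00035560·504.57 + 0.00350110·305.95) / 0.00385670 = 324.263.

Posterior mean ≈ 324.263; posterior SD ≈ 16.102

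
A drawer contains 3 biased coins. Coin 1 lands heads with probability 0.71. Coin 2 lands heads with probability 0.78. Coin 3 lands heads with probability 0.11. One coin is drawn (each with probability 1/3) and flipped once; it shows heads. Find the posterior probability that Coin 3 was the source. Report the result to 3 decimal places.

P(heads|C1) = 0.71; P(heads|C2) = 0.78; P(heads|C3) = 0.11.
Prior × likelihood for each source: 0.333333·0.71=0.2367, 0.333333·0.78=0.2600, 0.333333·0.11=0.03667. Summing gives P(heads) = 0.53333.
P(Coin 3 | heads) = 0.03667 / 0.53333 = 0.069.

Posterior probability ≈ 0.069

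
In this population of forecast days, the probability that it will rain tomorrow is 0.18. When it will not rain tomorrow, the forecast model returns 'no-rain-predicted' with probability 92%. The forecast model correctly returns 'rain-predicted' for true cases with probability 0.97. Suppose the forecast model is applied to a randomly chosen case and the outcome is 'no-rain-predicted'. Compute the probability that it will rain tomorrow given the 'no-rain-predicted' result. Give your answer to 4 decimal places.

Write H for 'it will rain tomorrow'. Prior odds H:¬H = 0.18/0.82 = 0.21951. For the 'no-rain-predicted' outcome, the likelihood ratio is 0.03/0.92 = 0.032609.
Posterior odds = 0.21951 × 0.032609 = 0.0071580, so P(H|E) = 0.0071580/(1+0.0071580) = 0.0071.

P(H | E) ≈ 0.0071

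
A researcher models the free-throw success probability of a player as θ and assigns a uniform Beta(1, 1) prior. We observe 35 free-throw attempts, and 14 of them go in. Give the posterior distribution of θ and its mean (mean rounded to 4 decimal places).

Observing 14 successes and 21 failures updates Beta(1, 1) by adding the success and failure counts to the two shape parameters: α = 1+14 = 15, β = 1+21 = 22.
Posterior mean = α/(α+β) = 15/37 = 0.4054.

Posterior: Beta(15, 22); mean ≈ 0.4054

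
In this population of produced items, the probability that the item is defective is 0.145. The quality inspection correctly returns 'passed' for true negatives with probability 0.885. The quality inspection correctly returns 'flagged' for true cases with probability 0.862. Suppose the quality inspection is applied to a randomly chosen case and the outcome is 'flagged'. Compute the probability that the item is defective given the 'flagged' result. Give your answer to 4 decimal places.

Let H be the event that the item is defective. P(H) = 0.145, so P(¬H) = 0.855. With E the 'flagged' result, P(E|H) = 0.862 and P(E|¬H) = 0.115.
P(E) = 0.862·0.145 + 0.115·0.855 = 0.12499 + 0.098325 = 0.22331.
By Bayes' theorem, P(H|E) = 0.12499 / 0.22331 = 0.5597.

P(H | E) ≈ 0.5597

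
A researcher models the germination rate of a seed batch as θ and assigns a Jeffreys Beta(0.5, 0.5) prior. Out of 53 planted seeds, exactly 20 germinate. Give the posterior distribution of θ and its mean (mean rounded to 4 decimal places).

The binomial likelihood is conjugate to the Beta prior: with 20 successes and 33 failures, the posterior is Beta(0.5+20, 0.5+33) = Beta(20.5, 33.5).
Posterior mean = α/(α+β) = 20.5/54 = 0.3796.

Posterior: Beta(20.5, 33.5); mean ≈ 0.3796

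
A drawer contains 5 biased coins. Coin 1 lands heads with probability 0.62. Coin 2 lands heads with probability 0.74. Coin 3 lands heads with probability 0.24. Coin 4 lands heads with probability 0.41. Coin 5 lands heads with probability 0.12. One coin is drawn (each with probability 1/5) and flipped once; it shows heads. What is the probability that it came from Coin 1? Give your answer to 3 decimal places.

Posterior probability ≈ 0.291

P(heads|C1) = 0.62; P(heads|C2) = 0.74; P(heads|C3) = 0.24; P(heads|C4) = 0.41; P(heads|C5) = 0.12.
Prior × likelihood for each source: 0.2·0.62=0.1240, 0.2·0.74=0.1480, 0.2·0.24=0.04800, 0.2·0.41=0.08200, 0.2·0.12=0.02400. Summing gives P(heads) = 0.42600.
P(Coin 1 | heads) = 0.1240 / 0.42600 = 0.291.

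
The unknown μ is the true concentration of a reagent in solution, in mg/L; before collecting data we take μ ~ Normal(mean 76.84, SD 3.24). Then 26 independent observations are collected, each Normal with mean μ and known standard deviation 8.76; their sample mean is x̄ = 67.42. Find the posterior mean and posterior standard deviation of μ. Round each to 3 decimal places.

Posterior mean ≈ 69.487; posterior SD ≈ 1.518

With known σ, the Normal prior is conjugate. Weight on the data is w = (n/σ²)/(n/σ² + 1/τ₀²) = 0.338817/(0.338817+0.0952599) = 0.78055.
Posterior mean = w·x̄ + (1−w)·μ₀ = 0.78055·67.42 + 0.21945·76.84 = 69.487. Posterior variance = 1/(0.338817+0.0952599) = 2.30374, so SD = 1.518.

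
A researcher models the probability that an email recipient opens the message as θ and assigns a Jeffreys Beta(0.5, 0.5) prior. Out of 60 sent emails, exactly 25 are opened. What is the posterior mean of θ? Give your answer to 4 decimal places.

Posterior mean ≈ 0.4180

The binomial likelihood is conjugate to the Beta prior: with 25 successes and 35 failures, the posterior is Beta(0.5+25, 0.5+35) = Beta(25.5, 35.5).
E[θ | data] = 25.5/(25.5+35.5) = 0.4180.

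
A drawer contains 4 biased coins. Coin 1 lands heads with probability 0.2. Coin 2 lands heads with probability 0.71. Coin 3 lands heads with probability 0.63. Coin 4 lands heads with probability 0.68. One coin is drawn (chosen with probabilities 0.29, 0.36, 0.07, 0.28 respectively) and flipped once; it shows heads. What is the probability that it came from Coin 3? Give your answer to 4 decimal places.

Posterior probability ≈ 0.0805

Tabulate prior·likelihood by source: [1] prior 0.29, lik 0.2, product 0.05800; [2] prior 0.36, lik 0.71, product 0.2556; [3] prior 0.07, lik 0.63, product 0.04410; [4] prior 0.28, lik 0.68, product 0.1904.
Normalizing constant = 0.54810; the posterior for Coin 3 is its product over the sum, 0.04410/0.54810 = 0.0805.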